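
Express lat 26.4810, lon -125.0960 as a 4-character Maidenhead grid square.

CL76

Offset from 180°W / 90°S: lon 54.90°, lat 116.48°.
Field: 54.90/20 → 2 → C, 116.48/10 → 11 → L; chars CL.
Square: 14.90/2 → 7, 6.48/1 → 6; chars 76.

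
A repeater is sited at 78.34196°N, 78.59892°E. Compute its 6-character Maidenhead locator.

MQ98hi

Shift to the Maidenhead origin (180°W, 90°S): lon 258.5989, lat 168.3420.
Field: lon ⌊258.5989/20⌋ = 12 → M; lat ⌊168.3420/10⌋ = 16 → Q.
Square: lon ⌊18.5989/2⌋ = 9; lat ⌊8.3420/1⌋ = 8.
Subsquare: lon ⌊0.5989/0.0833333⌋ = 7 → h; lat ⌊0.3420/0.0416667⌋ = 8 → i.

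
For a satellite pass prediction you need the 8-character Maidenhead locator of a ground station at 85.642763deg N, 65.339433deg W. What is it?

Add 180° to longitude and 90° to latitude: 114.66057, 175.64276.
Field (20°×10°, letters A–R): lon ⌊114.66057/20⌋ = 5 → F; lat ⌊175.64276/10⌋ = 17 → R.
Square (2°×1°, digits 0–9): lon ⌊14.66057/2⌋ = 7; lat ⌊5.64276/1⌋ = 5.
Subsquare (5′×2.5′, letters a–x): lon ⌊0.66057/0.0833333⌋ = 7 → h; lat ⌊0.64276/0.0416667⌋ = 15 → p.
Extended square (30″×15″, digits 0–9): lon ⌊0.07723/0.00833333⌋ = 9; lat ⌊0.01776/0.00416667⌋ = 4.

FR75hp94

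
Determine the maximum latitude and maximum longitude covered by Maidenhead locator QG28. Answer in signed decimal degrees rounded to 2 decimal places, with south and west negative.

-21.00, 146.00

Field Q=16, G=6: +16·20° lon, +6·10° lat → SW at lon 140°, lat -30°.
Square 2, 8: +2·2° lon, +8·1° lat → SW at lon 144°, lat -22°.
Cell spans 2° lon × 1° lat. NE corner is SW corner plus one full cell.
latitude -21.00, longitude 146.00.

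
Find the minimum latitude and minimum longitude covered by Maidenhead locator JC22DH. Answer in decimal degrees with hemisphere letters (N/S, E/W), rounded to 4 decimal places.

67.7083° S, 4.2500° E

Field J=9, C=2: +9·20° lon, +2·10° lat → SW at lon 0°, lat -70°.
Square 2, 2: +2·2° lon, +2·1° lat → SW at lon 4°, lat -68°.
Subsquare d=3, h=7: +3·0.0833333° lon, +7·0.0416667° lat → SW at lon 4.25°, lat -67.7083°.
latitude 67.7083° S, longitude 4.2500° E.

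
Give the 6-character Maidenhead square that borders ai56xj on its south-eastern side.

AI66ai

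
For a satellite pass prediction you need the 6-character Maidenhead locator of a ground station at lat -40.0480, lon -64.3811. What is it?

FE79tw

Offset from 180°W / 90°S: lon 115.6189°, lat 49.9520°.
Field: 115.6189/20 → 5 → F, 49.9520/10 → 4 → E; chars FE.
Square: 15.6189/2 → 7, 9.9520/1 → 9; chars 79.
Subsquare: 1.6189/0.0833333 → 19 → t, 0.9520/0.0416667 → 22 → w; chars tw.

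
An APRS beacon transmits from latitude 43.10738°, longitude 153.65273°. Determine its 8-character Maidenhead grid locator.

QN63tc85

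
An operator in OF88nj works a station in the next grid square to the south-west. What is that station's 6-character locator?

OF88mi

Longitude subsquare n = 13; −1 → 12 = m.
Latitude subsquare j = 9; −1 → 8 = i.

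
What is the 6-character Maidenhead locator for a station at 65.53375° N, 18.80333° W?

IP05om

Offset from 180°W / 90°S: lon 161.1967°, lat 155.5337°.
Field: 161.1967/20 → 8 → I, 155.5337/10 → 15 → P; chars IP.
Square: 1.1967/2 → 0, 5.5337/1 → 5; chars 05.
Subsquare: 1.1967/0.0833333 → 14 → o, 0.5337/0.0416667 → 12 → m; chars om.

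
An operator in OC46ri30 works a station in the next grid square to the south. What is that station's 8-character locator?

Latitude extended square 0; −1 → -1, wraps to 9, carry into subsquare.
Latitude subsquare i = 8; −1 → 7 = h.
The longitude characters are unchanged.

OC46rh39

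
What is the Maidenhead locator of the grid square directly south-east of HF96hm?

Longitude subsquare h = 7; +1 → 8 = i.
Latitude subsquare m = 12; −1 → 11 = l.

HF96il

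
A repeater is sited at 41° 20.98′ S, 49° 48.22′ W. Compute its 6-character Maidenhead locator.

Add 180° to longitude and 90° to latitude: 130.1963, 48.6503.
Field: 130.1963/20 → 6 → G, 48.6503/10 → 4 → E; chars GE.
Square: 10.1963/2 → 5, 8.6503/1 → 8; chars 58.
Subsquare: 0.1963/0.0833333 → 2 → c, 0.6503/0.0416667 → 15 → p; chars cp.

GE58cp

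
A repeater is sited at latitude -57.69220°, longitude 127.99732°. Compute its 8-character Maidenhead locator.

Offset from 180°W / 90°S: lon 307.99732°, lat 32.30780°.
Field (20°×10°, letters A–R): lon ⌊307.99732/20⌋ = 15 → P; lat ⌊32.30780/10⌋ = 3 → D.
Square (2°×1°, digits 0–9): lon ⌊7.99732/2⌋ = 3; lat ⌊2.30780/1⌋ = 2.
Subsquare (5′×2.5′, letters a–x): lon ⌊1.99732/0.0833333⌋ = 23 → x; lat ⌊0.30780/0.0416667⌋ = 7 → h.
Extended square (30″×15″, digits 0–9): lon ⌊0.08065/0.00833333⌋ = 9; lat ⌊0.01613/0.00416667⌋ = 3.

PD32xh93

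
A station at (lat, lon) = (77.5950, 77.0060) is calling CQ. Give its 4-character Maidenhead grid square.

MQ87

Add 180° to longitude and 90° to latitude: 257.01, 167.59.
Field: 257.01/20 → 12 → M, 167.59/10 → 16 → Q; chars MQ.
Square: 17.01/2 → 8, 7.59/1 → 7; chars 87.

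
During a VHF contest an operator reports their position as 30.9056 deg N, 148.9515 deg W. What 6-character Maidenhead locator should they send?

Add 180° to longitude and 90° to latitude: 31.0485, 120.9056.
Field: 31.0485/20 → 1 → B, 120.9056/10 → 12 → M; chars BM.
Square: 11.0485/2 → 5, 0.9056/1 → 0; chars 50.
Subsquare: 1.0485/0.0833333 → 12 → m, 0.9056/0.0416667 → 21 → v; chars mv.

BM50mv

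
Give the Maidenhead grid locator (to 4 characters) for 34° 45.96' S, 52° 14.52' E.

Shift to the Maidenhead origin (180°W, 90°S): lon 232.24, lat 55.23.
Field (20°×10°, letters A–R): 232.24/20 → 11 → L, 55.23/10 → 5 → F; chars LF.
Square (2°×1°, digits 0–9): 12.24/2 → 6, 5.23/1 → 5; chars 65.

LF65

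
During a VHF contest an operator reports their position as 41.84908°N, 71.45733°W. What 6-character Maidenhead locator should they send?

FN41gu

Shift to the Maidenhead origin (180°W, 90°S): lon 108.5427, lat 131.8491.
Field: 108.5427/20 → 5 → F, 131.8491/10 → 13 → N; chars FN.
Square: 8.5427/2 → 4, 1.8491/1 → 1; chars 41.
Subsquare: 0.5427/0.0833333 → 6 → g, 0.8491/0.0416667 → 20 → u; chars gu.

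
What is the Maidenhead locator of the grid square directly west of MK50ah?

Longitude subsquare a = 0; −1 → -1, wraps to 23 = x, carry into square.
Longitude square 5; −1 → 4.
The latitude characters are unchanged.

MK40xh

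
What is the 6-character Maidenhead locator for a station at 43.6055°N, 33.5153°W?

Offset from 180°W / 90°S: lon 146.4847°, lat 133.6055°.
Field: 146.4847/20 → 7 → H, 133.6055/10 → 13 → N; chars HN.
Square: 6.4847/2 → 3, 3.6055/1 → 3; chars 33.
Subsquare: 0.4847/0.0833333 → 5 → f, 0.6055/0.0416667 → 14 → o; chars fo.

HN33fo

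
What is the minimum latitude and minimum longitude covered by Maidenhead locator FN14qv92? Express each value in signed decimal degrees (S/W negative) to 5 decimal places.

Field F=5, N=13: +5·20° lon, +13·10° lat → SW at lon -80°, lat 40°.
Square 1, 4: +1·2° lon, +4·1° lat → SW at lon -78°, lat 44°.
Subsquare q=16, v=21: +16·0.0833333° lon, +21·0.0416667° lat → SW at lon -76.6667°, lat 44.875°.
Extended square 9, 2: +9·0.00833333° lon, +2·0.00416667° lat → SW at lon -76.5917°, lat 44.8833°.
latitude 44.88333, longitude -76.59167.

44.88333, -76.59167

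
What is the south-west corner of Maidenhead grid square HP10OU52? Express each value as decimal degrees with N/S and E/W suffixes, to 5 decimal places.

Field H=7, P=15: +7·20° lon, +15·10° lat → SW at lon -40°, lat 60°.
Square 1, 0: +1·2° lon, +0·1° lat → SW at lon -38°, lat 60°.
Subsquare o=14, u=20: +14·0.0833333° lon, +20·0.0416667° lat → SW at lon -36.8333°, lat 60.8333°.
Extended square 5, 2: +5·0.00833333° lon, +2·0.00416667° lat → SW at lon -36.7917°, lat 60.8417°.
latitude 60.84167° N, longitude 36.79167° W.

60.84167° N, 36.79167° W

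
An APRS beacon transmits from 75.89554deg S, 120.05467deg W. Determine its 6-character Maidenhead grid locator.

Add 180° to longitude and 90° to latitude: 59.9453, 14.1045.
Field (20°×10°, letters A–R): 59.9453/20 → 2 → C, 14.1045/10 → 1 → B; chars CB.
Square (2°×1°, digits 0–9): 19.9453/2 → 9, 4.1045/1 → 4; chars 94.
Subsquare (5′×2.5′, letters a–x): 1.9453/0.0833333 → 23 → x, 0.1045/0.0416667 → 2 → c; chars xc.

CB94xc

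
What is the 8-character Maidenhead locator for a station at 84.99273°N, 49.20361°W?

GR54jx58

Offset from 180°W / 90°S: lon 130.79639°, lat 174.99273°.
Field (20°×10°, letters A–R): lon ⌊130.79639/20⌋ = 6 → G; lat ⌊174.99273/10⌋ = 17 → R.
Square (2°×1°, digits 0–9): lon ⌊10.79639/2⌋ = 5; lat ⌊4.99273/1⌋ = 4.
Subsquare (5′×2.5′, letters a–x): lon ⌊0.79639/0.0833333⌋ = 9 → j; lat ⌊0.99273/0.0416667⌋ = 23 → x.
Extended square (30″×15″, digits 0–9): lon ⌊0.04639/0.00833333⌋ = 5; lat ⌊0.03440/0.00416667⌋ = 8.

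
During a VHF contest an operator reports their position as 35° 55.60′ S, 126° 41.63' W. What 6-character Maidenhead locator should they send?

CF64pb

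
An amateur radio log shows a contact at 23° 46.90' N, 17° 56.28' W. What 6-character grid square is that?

IL13as

Shift to the Maidenhead origin (180°W, 90°S): lon 162.0620, lat 113.7817.
Field (20°×10°, letters A–R): lon ⌊162.0620/20⌋ = 8 → I; lat ⌊113.7817/10⌋ = 11 → L.
Square (2°×1°, digits 0–9): lon ⌊2.0620/2⌋ = 1; lat ⌊3.7817/1⌋ = 3.
Subsquare (5′×2.5′, letters a–x): lon ⌊0.0620/0.0833333⌋ = 0 → a; lat ⌊0.7817/0.0416667⌋ = 18 → s.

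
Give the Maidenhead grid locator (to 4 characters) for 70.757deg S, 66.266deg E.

Add 180° to longitude and 90° to latitude: 246.27, 19.24.
Field: 246.27/20 → 12 → M, 19.24/10 → 1 → B; chars MB.
Square: 6.27/2 → 3, 9.24/1 → 9; chars 39.

MB39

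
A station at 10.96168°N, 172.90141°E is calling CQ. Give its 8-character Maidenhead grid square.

RK60kx80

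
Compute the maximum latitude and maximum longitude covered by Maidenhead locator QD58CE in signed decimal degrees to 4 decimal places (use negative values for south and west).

Field Q=16, D=3: +16·20° lon, +3·10° lat → SW at lon 140°, lat -60°.
Square 5, 8: +5·2° lon, +8·1° lat → SW at lon 150°, lat -52°.
Subsquare c=2, e=4: +2·0.0833333° lon, +4·0.0416667° lat → SW at lon 150.167°, lat -51.8333°.
Cell spans 0.0833333° lon × 0.0416667° lat. NE corner is SW corner plus one full cell.
latitude -51.7917, longitude 150.2500.

-51.7917, 150.2500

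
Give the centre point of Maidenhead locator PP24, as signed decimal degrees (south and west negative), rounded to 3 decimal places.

Field P=15, P=15: +15·20° lon, +15·10° lat → SW at lon 120°, lat 60°.
Square 2, 4: +2·2° lon, +4·1° lat → SW at lon 124°, lat 64°.
Cell spans 2° lon × 1° lat. Centre is SW corner plus half of each.
latitude 64.500, longitude 125.000.

64.500, 125.000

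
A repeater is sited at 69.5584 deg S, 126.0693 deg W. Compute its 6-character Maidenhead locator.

CC60xk

Offset from 180°W / 90°S: lon 53.9307°, lat 20.4416°.
Field (20°×10°, letters A–R): 53.9307/20 → 2 → C, 20.4416/10 → 2 → C; chars CC.
Square (2°×1°, digits 0–9): 13.9307/2 → 6, 0.4416/1 → 0; chars 60.
Subsquare (5′×2.5′, letters a–x): 1.9307/0.0833333 → 23 → x, 0.4416/0.0416667 → 10 → k; chars xk.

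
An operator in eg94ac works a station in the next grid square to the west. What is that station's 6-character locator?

EG84xc

Longitude subsquare a = 0; −1 → -1, wraps to 23 = x, carry into square.
Longitude square 9; −1 → 8.
The latitude characters are unchanged.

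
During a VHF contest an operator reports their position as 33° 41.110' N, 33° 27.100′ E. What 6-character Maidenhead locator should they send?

Add 180° to longitude and 90° to latitude: 213.4517, 123.6852.
Field: lon ⌊213.4517/20⌋ = 10 → K; lat ⌊123.6852/10⌋ = 12 → M.
Square: lon ⌊13.4517/2⌋ = 6; lat ⌊3.6852/1⌋ = 3.
Subsquare: lon ⌊1.4517/0.0833333⌋ = 17 → r; lat ⌊0.6852/0.0416667⌋ = 16 → q.

KM63rq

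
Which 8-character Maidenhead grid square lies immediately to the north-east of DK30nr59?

DK30ns60

Longitude extended square 5; +1 → 6.
Latitude extended square 9; +1 → 10, wraps to 0, carry into subsquare.
Latitude subsquare r = 17; +1 → 18 = s.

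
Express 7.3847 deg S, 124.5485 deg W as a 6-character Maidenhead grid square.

CI72ro

Offset from 180°W / 90°S: lon 55.4515°, lat 82.6153°.
Field: 55.4515/20 → 2 → C, 82.6153/10 → 8 → I; chars CI.
Square: 15.4515/2 → 7, 2.6153/1 → 2; chars 72.
Subsquare: 1.4515/0.0833333 → 17 → r, 0.6153/0.0416667 → 14 → o; chars ro.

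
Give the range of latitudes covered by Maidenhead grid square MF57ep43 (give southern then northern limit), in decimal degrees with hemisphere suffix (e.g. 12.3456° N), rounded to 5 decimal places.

32.36250° S, 32.35833° S

Field M=12, F=5: +12·20° lon, +5·10° lat → SW at lon 60°, lat -40°.
Square 5, 7: +5·2° lon, +7·1° lat → SW at lon 70°, lat -33°.
Subsquare e=4, p=15: +4·0.0833333° lon, +15·0.0416667° lat → SW at lon 70.3333°, lat -32.375°.
Extended square 4, 3: +4·0.00833333° lon, +3·0.00416667° lat → SW at lon 70.3667°, lat -32.3625°.
Cell spans 0.00833333° lon × 0.00416667° lat.
south 32.36250° S, north 32.35833° S.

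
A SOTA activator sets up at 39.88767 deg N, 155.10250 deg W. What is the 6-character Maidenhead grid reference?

Add 180° to longitude and 90° to latitude: 24.8975, 129.8877.
Field: lon ⌊24.8975/20⌋ = 1 → B; lat ⌊129.8877/10⌋ = 12 → M.
Square: lon ⌊4.8975/2⌋ = 2; lat ⌊9.8877/1⌋ = 9.
Subsquare: lon ⌊0.8975/0.0833333⌋ = 10 → k; lat ⌊0.8877/0.0416667⌋ = 21 → v.

BM29kv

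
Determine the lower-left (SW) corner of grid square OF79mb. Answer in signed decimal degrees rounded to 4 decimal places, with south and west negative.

Field O=14, F=5: +14·20° lon, +5·10° lat → SW at lon 100°, lat -40°.
Square 7, 9: +7·2° lon, +9·1° lat → SW at lon 114°, lat -31°.
Subsquare m=12, b=1: +12·0.0833333° lon, +1·0.0416667° lat → SW at lon 115°, lat -30.9583°.
latitude -30.9583, longitude 115.0000.

-30.9583, 115.0000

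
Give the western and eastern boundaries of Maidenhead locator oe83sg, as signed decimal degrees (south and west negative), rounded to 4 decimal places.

Field O=14, E=4: +14·20° lon, +4·10° lat → SW at lon 100°, lat -50°.
Square 8, 3: +8·2° lon, +3·1° lat → SW at lon 116°, lat -47°.
Subsquare s=18, g=6: +18·0.0833333° lon, +6·0.0416667° lat → SW at lon 117.5°, lat -46.75°.
Cell spans 0.0833333° lon × 0.0416667° lat.
west 117.5000, east 117.5833.

117.5000, 117.5833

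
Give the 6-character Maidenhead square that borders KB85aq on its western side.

KB75xq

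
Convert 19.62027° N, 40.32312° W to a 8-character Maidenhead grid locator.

GK99uo18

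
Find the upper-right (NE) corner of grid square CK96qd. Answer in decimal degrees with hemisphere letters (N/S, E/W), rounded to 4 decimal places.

16.1667° N, 120.5833° W

Field C=2, K=10: +2·20° lon, +10·10° lat → SW at lon -140°, lat 10°.
Square 9, 6: +9·2° lon, +6·1° lat → SW at lon -122°, lat 16°.
Subsquare q=16, d=3: +16·0.0833333° lon, +3·0.0416667° lat → SW at lon -120.667°, lat 16.125°.
Cell spans 0.0833333° lon × 0.0416667° lat. NE corner is SW corner plus one full cell.
latitude 16.1667° N, longitude 120.5833° W.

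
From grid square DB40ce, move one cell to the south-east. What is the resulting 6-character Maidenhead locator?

DB40dd

Longitude subsquare c = 2; +1 → 3 = d.
Latitude subsquare e = 4; −1 → 3 = d.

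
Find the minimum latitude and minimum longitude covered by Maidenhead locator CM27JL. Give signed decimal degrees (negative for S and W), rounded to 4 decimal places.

37.4583, -135.2500

Field C=2, M=12: +2·20° lon, +12·10° lat → SW at lon -140°, lat 30°.
Square 2, 7: +2·2° lon, +7·1° lat → SW at lon -136°, lat 37°.
Subsquare j=9, l=11: +9·0.0833333° lon, +11·0.0416667° lat → SW at lon -135.25°, lat 37.4583°.
latitude 37.4583, longitude -135.2500.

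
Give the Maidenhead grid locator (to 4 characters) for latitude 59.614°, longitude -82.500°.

EO89

Offset from 180°W / 90°S: lon 97.50°, lat 149.61°.
Field (20°×10°, letters A–R): lon ⌊97.50/20⌋ = 4 → E; lat ⌊149.61/10⌋ = 14 → O.
Square (2°×1°, digits 0–9): lon ⌊17.50/2⌋ = 8; lat ⌊9.61/1⌋ = 9.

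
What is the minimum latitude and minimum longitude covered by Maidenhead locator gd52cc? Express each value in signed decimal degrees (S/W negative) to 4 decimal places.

Field G=6, D=3: +6·20° lon, +3·10° lat → SW at lon -60°, lat -60°.
Square 5, 2: +5·2° lon, +2·1° lat → SW at lon -50°, lat -58°.
Subsquare c=2, c=2: +2·0.0833333° lon, +2·0.0416667° lat → SW at lon -49.8333°, lat -57.9167°.
latitude -57.9167, longitude -49.8333.

-57.9167, -49.8333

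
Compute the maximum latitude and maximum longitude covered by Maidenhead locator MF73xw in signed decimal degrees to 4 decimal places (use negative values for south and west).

-36.0417, 76.0000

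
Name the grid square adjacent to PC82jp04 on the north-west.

Longitude extended square 0; −1 → -1, wraps to 9, carry into subsquare.
Longitude subsquare j = 9; −1 → 8 = i.
Latitude extended square 4; +1 → 5.

PC82ip95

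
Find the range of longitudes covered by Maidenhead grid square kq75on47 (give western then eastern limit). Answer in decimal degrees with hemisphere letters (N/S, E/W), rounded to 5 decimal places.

Field K=10, Q=16: +10·20° lon, +16·10° lat → SW at lon 20°, lat 70°.
Square 7, 5: +7·2° lon, +5·1° lat → SW at lon 34°, lat 75°.
Subsquare o=14, n=13: +14·0.0833333° lon, +13·0.0416667° lat → SW at lon 35.1667°, lat 75.5417°.
Extended square 4, 7: +4·0.00833333° lon, +7·0.00416667° lat → SW at lon 35.2°, lat 75.5708°.
Cell spans 0.00833333° lon × 0.00416667° lat.
west 35.20000° E, east 35.20833° E.

35.20000° E, 35.20833° E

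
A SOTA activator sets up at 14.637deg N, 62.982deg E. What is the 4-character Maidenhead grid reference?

Offset from 180°W / 90°S: lon 242.98°, lat 104.64°.
Field: lon ⌊242.98/20⌋ = 12 → M; lat ⌊104.64/10⌋ = 10 → K.
Square: lon ⌊2.98/2⌋ = 1; lat ⌊4.64/1⌋ = 4.

MK14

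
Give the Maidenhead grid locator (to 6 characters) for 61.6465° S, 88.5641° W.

EC58ri

Shift to the Maidenhead origin (180°W, 90°S): lon 91.4359, lat 28.3535.
Field (20°×10°, letters A–R): lon ⌊91.4359/20⌋ = 4 → E; lat ⌊28.3535/10⌋ = 2 → C.
Square (2°×1°, digits 0–9): lon ⌊11.4359/2⌋ = 5; lat ⌊8.3535/1⌋ = 8.
Subsquare (5′×2.5′, letters a–x): lon ⌊1.4359/0.0833333⌋ = 17 → r; lat ⌊0.3535/0.0416667⌋ = 8 → i.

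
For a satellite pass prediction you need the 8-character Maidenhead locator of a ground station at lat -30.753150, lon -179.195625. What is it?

AF09jf69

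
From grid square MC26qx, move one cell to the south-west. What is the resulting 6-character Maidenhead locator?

Longitude subsquare q = 16; −1 → 15 = p.
Latitude subsquare x = 23; −1 → 22 = w.

MC26pw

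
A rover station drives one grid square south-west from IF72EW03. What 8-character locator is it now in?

Longitude extended square 0; −1 → -1, wraps to 9, carry into subsquare.
Longitude subsquare e = 4; −1 → 3 = d.
Latitude extended square 3; −1 → 2.

IF72dw92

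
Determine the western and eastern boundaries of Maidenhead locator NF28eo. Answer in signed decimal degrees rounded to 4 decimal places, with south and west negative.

84.3333, 84.4167

Field N=13, F=5: +13·20° lon, +5·10° lat → SW at lon 80°, lat -40°.
Square 2, 8: +2·2° lon, +8·1° lat → SW at lon 84°, lat -32°.
Subsquare e=4, o=14: +4·0.0833333° lon, +14·0.0416667° lat → SW at lon 84.3333°, lat -31.4167°.
Cell spans 0.0833333° lon × 0.0416667° lat.
west 84.3333, east 84.4167.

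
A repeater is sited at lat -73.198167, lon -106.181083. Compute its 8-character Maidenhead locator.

DB66vt82

Add 180° to longitude and 90° to latitude: 73.81892, 16.80183.
Field (20°×10°, letters A–R): lon ⌊73.81892/20⌋ = 3 → D; lat ⌊16.80183/10⌋ = 1 → B.
Square (2°×1°, digits 0–9): lon ⌊13.81892/2⌋ = 6; lat ⌊6.80183/1⌋ = 6.
Subsquare (5′×2.5′, letters a–x): lon ⌊1.81892/0.0833333⌋ = 21 → v; lat ⌊0.80183/0.0416667⌋ = 19 → t.
Extended square (30″×15″, digits 0–9): lon ⌊0.06892/0.00833333⌋ = 8; lat ⌊0.01017/0.00416667⌋ = 2.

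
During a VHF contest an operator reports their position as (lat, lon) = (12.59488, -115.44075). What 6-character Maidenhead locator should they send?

Shift to the Maidenhead origin (180°W, 90°S): lon 64.5593, lat 102.5949.
Field: lon ⌊64.5593/20⌋ = 3 → D; lat ⌊102.5949/10⌋ = 10 → K.
Square: lon ⌊4.5593/2⌋ = 2; lat ⌊2.5949/1⌋ = 2.
Subsquare: lon ⌊0.5593/0.0833333⌋ = 6 → g; lat ⌊0.5949/0.0416667⌋ = 14 → o.

DK22go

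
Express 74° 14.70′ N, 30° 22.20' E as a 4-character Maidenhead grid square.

Offset from 180°W / 90°S: lon 210.37°, lat 164.25°.
Field (20°×10°, letters A–R): lon ⌊210.37/20⌋ = 10 → K; lat ⌊164.25/10⌋ = 16 → Q.
Square (2°×1°, digits 0–9): lon ⌊10.37/2⌋ = 5; lat ⌊4.25/1⌋ = 4.

KQ54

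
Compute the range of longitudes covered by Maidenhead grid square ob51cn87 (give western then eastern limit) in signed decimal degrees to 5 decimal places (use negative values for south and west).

110.23333, 110.24167

Field O=14, B=1: +14·20° lon, +1·10° lat → SW at lon 100°, lat -80°.
Square 5, 1: +5·2° lon, +1·1° lat → SW at lon 110°, lat -79°.
Subsquare c=2, n=13: +2·0.0833333° lon, +13·0.0416667° lat → SW at lon 110.167°, lat -78.4583°.
Extended square 8, 7: +8·0.00833333° lon, +7·0.00416667° lat → SW at lon 110.233°, lat -78.4292°.
Cell spans 0.00833333° lon × 0.00416667° lat.
west 110.23333, east 110.24167.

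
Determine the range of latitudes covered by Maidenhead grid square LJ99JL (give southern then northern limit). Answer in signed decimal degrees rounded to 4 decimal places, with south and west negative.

9.4583, 9.5000

Field L=11, J=9: +11·20° lon, +9·10° lat → SW at lon 40°, lat 0°.
Square 9, 9: +9·2° lon, +9·1° lat → SW at lon 58°, lat 9°.
Subsquare j=9, l=11: +9·0.0833333° lon, +11·0.0416667° lat → SW at lon 58.75°, lat 9.45833°.
Cell spans 0.0833333° lon × 0.0416667° lat.
south 9.4583, north 9.5000.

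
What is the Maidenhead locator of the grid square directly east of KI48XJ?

KI58aj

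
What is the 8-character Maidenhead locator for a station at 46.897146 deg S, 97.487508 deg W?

EE13gc14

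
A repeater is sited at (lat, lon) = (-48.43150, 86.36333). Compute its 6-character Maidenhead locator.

Add 180° to longitude and 90° to latitude: 266.3633, 41.5685.
Field: 266.3633/20 → 13 → N, 41.5685/10 → 4 → E; chars NE.
Square: 6.3633/2 → 3, 1.5685/1 → 1; chars 31.
Subsquare: 0.3633/0.0833333 → 4 → e, 0.5685/0.0416667 → 13 → n; chars en.

NE31en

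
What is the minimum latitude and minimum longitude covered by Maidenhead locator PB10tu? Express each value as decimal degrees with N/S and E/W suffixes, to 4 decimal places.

Field P=15, B=1: +15·20° lon, +1·10° lat → SW at lon 120°, lat -80°.
Square 1, 0: +1·2° lon, +0·1° lat → SW at lon 122°, lat -80°.
Subsquare t=19, u=20: +19·0.0833333° lon, +20·0.0416667° lat → SW at lon 123.583°, lat -79.1667°.
latitude 79.1667° S, longitude 123.5833° E.

79.1667° S, 123.5833° E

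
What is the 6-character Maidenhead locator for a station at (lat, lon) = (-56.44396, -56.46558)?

GD13sn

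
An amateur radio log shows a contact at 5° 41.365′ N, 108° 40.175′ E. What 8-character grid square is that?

OJ45iq05

Add 180° to longitude and 90° to latitude: 288.66958, 95.68942.
Field: 288.66958/20 → 14 → O, 95.68942/10 → 9 → J; chars OJ.
Square: 8.66958/2 → 4, 5.68942/1 → 5; chars 45.
Subsquare: 0.66958/0.0833333 → 8 → i, 0.68942/0.0416667 → 16 → q; chars iq.
Extended square: 0.00292/0.00833333 → 0, 0.02275/0.00416667 → 5; chars 05.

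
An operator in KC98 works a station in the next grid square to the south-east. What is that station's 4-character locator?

LC07

Longitude square 9; +1 → 10, wraps to 0, carry into field.
Longitude field K = 10; +1 → 11 = L.
Latitude square 8; −1 → 7.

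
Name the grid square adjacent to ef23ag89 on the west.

Longitude extended square 8; −1 → 7.
The latitude characters are unchanged.

EF23ag79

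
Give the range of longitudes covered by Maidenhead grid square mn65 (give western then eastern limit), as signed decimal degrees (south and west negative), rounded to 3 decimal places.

72.000, 74.000

Field M=12, N=13: +12·20° lon, +13·10° lat → SW at lon 60°, lat 40°.
Square 6, 5: +6·2° lon, +5·1° lat → SW at lon 72°, lat 45°.
Cell spans 2° lon × 1° lat.
west 72.000, east 74.000.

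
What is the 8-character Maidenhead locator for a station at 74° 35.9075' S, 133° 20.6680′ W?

CB35hj86

Offset from 180°W / 90°S: lon 46.65553°, lat 15.40154°.
Field (20°×10°, letters A–R): lon ⌊46.65553/20⌋ = 2 → C; lat ⌊15.40154/10⌋ = 1 → B.
Square (2°×1°, digits 0–9): lon ⌊6.65553/2⌋ = 3; lat ⌊5.40154/1⌋ = 5.
Subsquare (5′×2.5′, letters a–x): lon ⌊0.65553/0.0833333⌋ = 7 → h; lat ⌊0.40154/0.0416667⌋ = 9 → j.
Extended square (30″×15″, digits 0–9): lon ⌊0.07220/0.00833333⌋ = 8; lat ⌊0.02654/0.00416667⌋ = 6.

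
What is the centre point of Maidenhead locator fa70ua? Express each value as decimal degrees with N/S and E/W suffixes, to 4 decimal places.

Field F=5, A=0: +5·20° lon, +0·10° lat → SW at lon -80°, lat -90°.
Square 7, 0: +7·2° lon, +0·1° lat → SW at lon -66°, lat -90°.
Subsquare u=20, a=0: +20·0.0833333° lon, +0·0.0416667° lat → SW at lon -64.3333°, lat -90°.
Cell spans 0.0833333° lon × 0.0416667° lat. Centre is SW corner plus half of each.
latitude 89.9792° S, longitude 64.2917° W.

89.9792° S, 64.2917° W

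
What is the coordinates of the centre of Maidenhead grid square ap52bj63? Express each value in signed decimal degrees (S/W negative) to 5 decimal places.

62.38958, -169.86250

Field A=0, P=15: +0·20° lon, +15·10° lat → SW at lon -180°, lat 60°.
Square 5, 2: +5·2° lon, +2·1° lat → SW at lon -170°, lat 62°.
Subsquare b=1, j=9: +1·0.0833333° lon, +9·0.0416667° lat → SW at lon -169.917°, lat 62.375°.
Extended square 6, 3: +6·0.00833333° lon, +3·0.00416667° lat → SW at lon -169.867°, lat 62.3875°.
Cell spans 0.00833333° lon × 0.00416667° lat. Centre is SW corner plus half of each.
latitude 62.38958, longitude -169.86250.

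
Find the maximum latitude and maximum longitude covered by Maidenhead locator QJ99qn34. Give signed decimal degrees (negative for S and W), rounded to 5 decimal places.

Field Q=16, J=9: +16·20° lon, +9·10° lat → SW at lon 140°, lat 0°.
Square 9, 9: +9·2° lon, +9·1° lat → SW at lon 158°, lat 9°.
Subsquare q=16, n=13: +16·0.0833333° lon, +13·0.0416667° lat → SW at lon 159.333°, lat 9.54167°.
Extended square 3, 4: +3·0.00833333° lon, +4·0.00416667° lat → SW at lon 159.358°, lat 9.55833°.
Cell spans 0.00833333° lon × 0.00416667° lat. NE corner is SW corner plus one full cell.
latitude 9.56250, longitude 159.36667.

9.56250, 159.36667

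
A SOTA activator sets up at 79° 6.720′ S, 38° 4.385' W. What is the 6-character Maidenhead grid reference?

HB00xv

Offset from 180°W / 90°S: lon 141.9269°, lat 10.8880°.
Field: lon ⌊141.9269/20⌋ = 7 → H; lat ⌊10.8880/10⌋ = 1 → B.
Square: lon ⌊1.9269/2⌋ = 0; lat ⌊0.8880/1⌋ = 0.
Subsquare: lon ⌊1.9269/0.0833333⌋ = 23 → x; lat ⌊0.8880/0.0416667⌋ = 21 → v.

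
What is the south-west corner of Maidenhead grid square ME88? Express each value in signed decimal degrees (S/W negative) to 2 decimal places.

Field M=12, E=4: +12·20° lon, +4·10° lat → SW at lon 60°, lat -50°.
Square 8, 8: +8·2° lon, +8·1° lat → SW at lon 76°, lat -42°.
latitude -42.00, longitude 76.00.

-42.00, 76.00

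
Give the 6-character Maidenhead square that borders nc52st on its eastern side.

Longitude subsquare s = 18; +1 → 19 = t.
The latitude characters are unchanged.

NC52tt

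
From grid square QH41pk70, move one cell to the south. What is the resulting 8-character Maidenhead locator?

Latitude extended square 0; −1 → -1, wraps to 9, carry into subsquare.
Latitude subsquare k = 10; −1 → 9 = j.
The longitude characters are unchanged.

QH41pj79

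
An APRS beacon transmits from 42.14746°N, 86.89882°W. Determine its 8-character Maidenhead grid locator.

Add 180° to longitude and 90° to latitude: 93.10118, 132.14746.
Field: lon ⌊93.10118/20⌋ = 4 → E; lat ⌊132.14746/10⌋ = 13 → N.
Square: lon ⌊13.10118/2⌋ = 6; lat ⌊2.14746/1⌋ = 2.
Subsquare: lon ⌊1.10118/0.0833333⌋ = 13 → n; lat ⌊0.14746/0.0416667⌋ = 3 → d.
Extended square: lon ⌊0.01785/0.00833333⌋ = 2; lat ⌊0.02246/0.00416667⌋ = 5.

EN62nd25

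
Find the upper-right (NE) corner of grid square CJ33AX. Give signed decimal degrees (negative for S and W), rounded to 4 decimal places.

Field C=2, J=9: +2·20° lon, +9·10° lat → SW at lon -140°, lat 0°.
Square 3, 3: +3·2° lon, +3·1° lat → SW at lon -134°, lat 3°.
Subsquare a=0, x=23: +0·0.0833333° lon, +23·0.0416667° lat → SW at lon -134°, lat 3.95833°.
Cell spans 0.0833333° lon × 0.0416667° lat. NE corner is SW corner plus one full cell.
latitude 4.0000, longitude -133.9167.

4.0000, -133.9167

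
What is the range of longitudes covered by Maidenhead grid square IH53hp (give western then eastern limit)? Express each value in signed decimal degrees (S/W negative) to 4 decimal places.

Field I=8, H=7: +8·20° lon, +7·10° lat → SW at lon -20°, lat -20°.
Square 5, 3: +5·2° lon, +3·1° lat → SW at lon -10°, lat -17°.
Subsquare h=7, p=15: +7·0.0833333° lon, +15·0.0416667° lat → SW at lon -9.41667°, lat -16.375°.
Cell spans 0.0833333° lon × 0.0416667° lat.
west -9.4167, east -9.3333.

-9.4167, -9.3333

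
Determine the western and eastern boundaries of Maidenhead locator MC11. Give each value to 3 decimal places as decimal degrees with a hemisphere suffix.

Field M=12, C=2: +12·20° lon, +2·10° lat → SW at lon 60°, lat -70°.
Square 1, 1: +1·2° lon, +1·1° lat → SW at lon 62°, lat -69°.
Cell spans 2° lon × 1° lat.
west 62.000° E, east 64.000° E.

62.000° E, 64.000° E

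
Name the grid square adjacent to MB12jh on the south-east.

MB12kg

Longitude subsquare j = 9; +1 → 10 = k.
Latitude subsquare h = 7; −1 → 6 = g.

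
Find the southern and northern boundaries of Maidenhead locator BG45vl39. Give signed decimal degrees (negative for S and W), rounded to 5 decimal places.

-24.50417, -24.50000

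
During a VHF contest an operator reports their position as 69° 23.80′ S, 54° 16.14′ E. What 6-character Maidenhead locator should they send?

LC70do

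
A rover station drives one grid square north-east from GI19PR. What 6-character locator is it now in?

GI19qs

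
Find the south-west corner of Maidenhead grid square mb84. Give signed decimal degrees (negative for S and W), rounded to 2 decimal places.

Field M=12, B=1: +12·20° lon, +1·10° lat → SW at lon 60°, lat -80°.
Square 8, 4: +8·2° lon, +4·1° lat → SW at lon 76°, lat -76°.
latitude -76.00, longitude 76.00.

-76.00, 76.00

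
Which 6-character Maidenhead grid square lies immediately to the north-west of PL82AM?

PL72xn

Longitude subsquare a = 0; −1 → -1, wraps to 23 = x, carry into square.
Longitude square 8; −1 → 7.
Latitude subsquare m = 12; +1 → 13 = n.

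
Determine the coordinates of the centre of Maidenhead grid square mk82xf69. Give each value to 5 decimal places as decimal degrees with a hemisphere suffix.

12.24792° N, 77.97083° E

Field M=12, K=10: +12·20° lon, +10·10° lat → SW at lon 60°, lat 10°.
Square 8, 2: +8·2° lon, +2·1° lat → SW at lon 76°, lat 12°.
Subsquare x=23, f=5: +23·0.0833333° lon, +5·0.0416667° lat → SW at lon 77.9167°, lat 12.2083°.
Extended square 6, 9: +6·0.00833333° lon, +9·0.00416667° lat → SW at lon 77.9667°, lat 12.2458°.
Cell spans 0.00833333° lon × 0.00416667° lat. Centre is SW corner plus half of each.
latitude 12.24792° N, longitude 77.97083° E.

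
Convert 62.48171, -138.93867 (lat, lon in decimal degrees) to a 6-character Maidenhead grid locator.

Shift to the Maidenhead origin (180°W, 90°S): lon 41.0613, lat 152.4817.
Field: 41.0613/20 → 2 → C, 152.4817/10 → 15 → P; chars CP.
Square: 1.0613/2 → 0, 2.4817/1 → 2; chars 02.
Subsquare: 1.0613/0.0833333 → 12 → m, 0.4817/0.0416667 → 11 → l; chars ml.

CP02ml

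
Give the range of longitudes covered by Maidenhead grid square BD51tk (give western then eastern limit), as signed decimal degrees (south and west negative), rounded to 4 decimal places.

Field B=1, D=3: +1·20° lon, +3·10° lat → SW at lon -160°, lat -60°.
Square 5, 1: +5·2° lon, +1·1° lat → SW at lon -150°, lat -59°.
Subsquare t=19, k=10: +19·0.0833333° lon, +10·0.0416667° lat → SW at lon -148.417°, lat -58.5833°.
Cell spans 0.0833333° lon × 0.0416667° lat.
west -148.4167, east -148.3333.

-148.4167, -148.3333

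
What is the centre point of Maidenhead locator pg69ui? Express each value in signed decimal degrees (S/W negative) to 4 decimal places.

-20.6458, 133.7083

Field P=15, G=6: +15·20° lon, +6·10° lat → SW at lon 120°, lat -30°.
Square 6, 9: +6·2° lon, +9·1° lat → SW at lon 132°, lat -21°.
Subsquare u=20, i=8: +20·0.0833333° lon, +8·0.0416667° lat → SW at lon 133.667°, lat -20.6667°.
Cell spans 0.0833333° lon × 0.0416667° lat. Centre is SW corner plus half of each.
latitude -20.6458, longitude 133.7083.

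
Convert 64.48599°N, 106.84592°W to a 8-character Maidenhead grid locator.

Offset from 180°W / 90°S: lon 73.15408°, lat 154.48599°.
Field (20°×10°, letters A–R): 73.15408/20 → 3 → D, 154.48599/10 → 15 → P; chars DP.
Square (2°×1°, digits 0–9): 13.15408/2 → 6, 4.48599/1 → 4; chars 64.
Subsquare (5′×2.5′, letters a–x): 1.15408/0.0833333 → 13 → n, 0.48599/0.0416667 → 11 → l; chars nl.
Extended square (30″×15″, digits 0–9): 0.07075/0.00833333 → 8, 0.02766/0.00416667 → 6; chars 86.

DP64nl86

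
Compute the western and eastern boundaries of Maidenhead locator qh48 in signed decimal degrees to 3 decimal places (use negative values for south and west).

148.000, 150.000

Field Q=16, H=7: +16·20° lon, +7·10° lat → SW at lon 140°, lat -20°.
Square 4, 8: +4·2° lon, +8·1° lat → SW at lon 148°, lat -12°.
Cell spans 2° lon × 1° lat.
west 148.000, east 150.000.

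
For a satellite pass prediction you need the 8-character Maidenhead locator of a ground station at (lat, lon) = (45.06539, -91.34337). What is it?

Shift to the Maidenhead origin (180°W, 90°S): lon 88.65663, lat 135.06539.
Field: 88.65663/20 → 4 → E, 135.06539/10 → 13 → N; chars EN.
Square: 8.65663/2 → 4, 5.06539/1 → 5; chars 45.
Subsquare: 0.65663/0.0833333 → 7 → h, 0.06539/0.0416667 → 1 → b; chars hb.
Extended square: 0.07330/0.00833333 → 8, 0.02372/0.00416667 → 5; chars 85.

EN45hb85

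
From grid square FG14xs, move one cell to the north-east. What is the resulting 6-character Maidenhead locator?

Longitude subsquare x = 23; +1 → 24, wraps to 0 = a, carry into square.
Longitude square 1; +1 → 2.
Latitude subsquare s = 18; +1 → 19 = t.

FG24at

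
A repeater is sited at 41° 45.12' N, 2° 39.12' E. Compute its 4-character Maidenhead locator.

Add 180° to longitude and 90° to latitude: 182.65, 131.75.
Field (20°×10°, letters A–R): 182.65/20 → 9 → J, 131.75/10 → 13 → N; chars JN.
Square (2°×1°, digits 0–9): 2.65/2 → 1, 1.75/1 → 1; chars 11.

JN11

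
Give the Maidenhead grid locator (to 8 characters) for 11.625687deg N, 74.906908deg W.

Shift to the Maidenhead origin (180°W, 90°S): lon 105.09309, lat 101.62569.
Field: 105.09309/20 → 5 → F, 101.62569/10 → 10 → K; chars FK.
Square: 5.09309/2 → 2, 1.62569/1 → 1; chars 21.
Subsquare: 1.09309/0.0833333 → 13 → n, 0.62569/0.0416667 → 15 → p; chars np.
Extended square: 0.00976/0.00833333 → 1, 0.00069/0.00416667 → 0; chars 10.

FK21np10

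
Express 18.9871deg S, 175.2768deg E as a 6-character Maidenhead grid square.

RH71pa

Shift to the Maidenhead origin (180°W, 90°S): lon 355.2768, lat 71.0129.
Field (20°×10°, letters A–R): lon ⌊355.2768/20⌋ = 17 → R; lat ⌊71.0129/10⌋ = 7 → H.
Square (2°×1°, digits 0–9): lon ⌊15.2768/2⌋ = 7; lat ⌊1.0129/1⌋ = 1.
Subsquare (5′×2.5′, letters a–x): lon ⌊1.2768/0.0833333⌋ = 15 → p; lat ⌊0.0129/0.0416667⌋ = 0 → a.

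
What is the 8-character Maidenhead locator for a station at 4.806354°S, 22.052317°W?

Add 180° to longitude and 90° to latitude: 157.94768, 85.19365.
Field (20°×10°, letters A–R): lon ⌊157.94768/20⌋ = 7 → H; lat ⌊85.19365/10⌋ = 8 → I.
Square (2°×1°, digits 0–9): lon ⌊17.94768/2⌋ = 8; lat ⌊5.19365/1⌋ = 5.
Subsquare (5′×2.5′, letters a–x): lon ⌊1.94768/0.0833333⌋ = 23 → x; lat ⌊0.19365/0.0416667⌋ = 4 → e.
Extended square (30″×15″, digits 0–9): lon ⌊0.03102/0.00833333⌋ = 3; lat ⌊0.02698/0.00416667⌋ = 6.

HI85xe36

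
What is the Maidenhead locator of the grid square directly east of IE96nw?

IE96ow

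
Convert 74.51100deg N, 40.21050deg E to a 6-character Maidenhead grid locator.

LQ04cm

Add 180° to longitude and 90° to latitude: 220.2105, 164.5110.
Field: 220.2105/20 → 11 → L, 164.5110/10 → 16 → Q; chars LQ.
Square: 0.2105/2 → 0, 4.5110/1 → 4; chars 04.
Subsquare: 0.2105/0.0833333 → 2 → c, 0.5110/0.0416667 → 12 → m; chars cm.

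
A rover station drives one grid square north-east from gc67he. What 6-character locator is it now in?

Longitude subsquare h = 7; +1 → 8 = i.
Latitude subsquare e = 4; +1 → 5 = f.

GC67if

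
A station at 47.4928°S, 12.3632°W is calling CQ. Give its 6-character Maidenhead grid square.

IE32tm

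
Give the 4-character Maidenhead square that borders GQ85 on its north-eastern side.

Longitude square 8; +1 → 9.
Latitude square 5; +1 → 6.

GQ96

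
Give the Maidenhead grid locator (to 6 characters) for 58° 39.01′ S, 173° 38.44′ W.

Add 180° to longitude and 90° to latitude: 6.3593, 31.3498.
Field (20°×10°, letters A–R): 6.3593/20 → 0 → A, 31.3498/10 → 3 → D; chars AD.
Square (2°×1°, digits 0–9): 6.3593/2 → 3, 1.3498/1 → 1; chars 31.
Subsquare (5′×2.5′, letters a–x): 0.3593/0.0833333 → 4 → e, 0.3498/0.0416667 → 8 → i; chars ei.

AD31ei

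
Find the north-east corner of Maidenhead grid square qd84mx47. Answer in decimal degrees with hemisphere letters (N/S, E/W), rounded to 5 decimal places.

Field Q=16, D=3: +16·20° lon, +3·10° lat → SW at lon 140°, lat -60°.
Square 8, 4: +8·2° lon, +4·1° lat → SW at lon 156°, lat -56°.
Subsquare m=12, x=23: +12·0.0833333° lon, +23·0.0416667° lat → SW at lon 157°, lat -55.0417°.
Extended square 4, 7: +4·0.00833333° lon, +7·0.00416667° lat → SW at lon 157.033°, lat -55.0125°.
Cell spans 0.00833333° lon × 0.00416667° lat. NE corner is SW corner plus one full cell.
latitude 55.00833° S, longitude 157.04167° E.

55.00833° S, 157.04167° E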